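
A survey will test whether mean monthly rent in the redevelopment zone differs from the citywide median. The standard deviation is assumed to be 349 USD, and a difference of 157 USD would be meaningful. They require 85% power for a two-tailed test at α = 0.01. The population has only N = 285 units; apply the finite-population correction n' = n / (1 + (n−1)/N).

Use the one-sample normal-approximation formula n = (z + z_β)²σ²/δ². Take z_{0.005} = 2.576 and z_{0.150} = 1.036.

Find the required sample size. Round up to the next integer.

n = (z_{α/2} + z_β)² · σ² / δ²
  = (2.576 + 1.036)² · 349² / 157²
  = 13.0465 · 121801 / 24649
  = 64.47
Finite-population correction (N = 285): 64.47 / (1 + (64.47 − 1)/285) = 52.73.
Round up → n = 53.

n = 53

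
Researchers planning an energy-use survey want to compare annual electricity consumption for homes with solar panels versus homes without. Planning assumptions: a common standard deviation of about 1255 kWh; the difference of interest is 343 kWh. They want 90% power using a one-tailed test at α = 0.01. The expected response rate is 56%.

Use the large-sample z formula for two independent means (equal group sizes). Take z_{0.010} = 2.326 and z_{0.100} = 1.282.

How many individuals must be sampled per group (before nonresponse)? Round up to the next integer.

n = (z_α + z_β)² · (σ₁² + σ₂²) / δ²
  = (2.326 + 1.282)² · (2·1255² = 3150050) / 343²
  = 13.0177 · 3150050 / 117649
  = 348.55
Adjust for 56% response: 348.55 / 0.56 = 622.41.
Round up → n = 623 per group.

n = 623 per group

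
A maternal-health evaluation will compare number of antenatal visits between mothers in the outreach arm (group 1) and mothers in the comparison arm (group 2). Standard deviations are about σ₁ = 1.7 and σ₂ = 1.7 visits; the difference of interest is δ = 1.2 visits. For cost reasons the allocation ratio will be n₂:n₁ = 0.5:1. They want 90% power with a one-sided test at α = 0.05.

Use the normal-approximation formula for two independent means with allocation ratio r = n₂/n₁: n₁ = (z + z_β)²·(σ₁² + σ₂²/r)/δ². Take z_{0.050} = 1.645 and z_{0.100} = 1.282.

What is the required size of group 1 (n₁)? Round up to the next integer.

n₁ = (z_α + z_β)² · (σ₁² + σ₂²/r) / δ²
   = (1.645 + 1.282)² · (1.7² + 1.7²/0.5) / 1.2²
   = 8.5673 · (2.89 + 5.78) / 1.44
   = 8.5673 · 8.67 / 1.44
   = 51.58
Round up → n₁ = 52; n₂ = r·n₁ = 0.5 × 52 = 26.

n₁ = 52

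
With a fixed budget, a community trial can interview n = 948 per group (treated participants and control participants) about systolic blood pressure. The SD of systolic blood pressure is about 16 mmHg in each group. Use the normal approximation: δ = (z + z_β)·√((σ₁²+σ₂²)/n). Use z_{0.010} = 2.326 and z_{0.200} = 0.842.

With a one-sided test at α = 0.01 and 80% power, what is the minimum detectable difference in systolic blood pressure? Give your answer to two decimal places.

Minimum detectable difference ≈ 2.33 mmHg

δ = (z_α + z_β) · √((σ₁²+σ₂²)/n)
  = (2.326 + 0.842) · √(512/948)
  = 3.168 · √0.54008
  = 3.168 · 0.7349
  = 2.3282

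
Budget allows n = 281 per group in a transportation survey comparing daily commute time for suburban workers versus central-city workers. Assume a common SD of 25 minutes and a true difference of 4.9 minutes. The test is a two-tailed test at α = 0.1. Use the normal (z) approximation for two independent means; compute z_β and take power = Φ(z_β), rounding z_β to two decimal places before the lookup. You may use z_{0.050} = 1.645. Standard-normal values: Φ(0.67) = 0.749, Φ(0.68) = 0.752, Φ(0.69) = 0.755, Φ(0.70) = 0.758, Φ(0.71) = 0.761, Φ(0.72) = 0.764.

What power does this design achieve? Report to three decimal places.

Power ≈ 0.752

z_β = δ·√(n/(σ₁²+σ₂²)) − z_{α/2}
    = 4.9 · √(281/1250) − 1.645
    = 4.9 · 0.47413 − 1.645
    = 2.3232 − 1.645 = 0.6782 → 0.68
Power = Φ(0.68) = 0.752.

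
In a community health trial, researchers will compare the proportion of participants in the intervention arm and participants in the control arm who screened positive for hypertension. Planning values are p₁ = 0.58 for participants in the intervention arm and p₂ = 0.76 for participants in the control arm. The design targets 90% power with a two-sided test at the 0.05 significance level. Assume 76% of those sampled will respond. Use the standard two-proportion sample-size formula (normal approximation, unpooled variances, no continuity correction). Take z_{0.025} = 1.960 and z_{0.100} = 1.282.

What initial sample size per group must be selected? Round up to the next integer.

n = (z_{α/2} + z_β)² · [p₁(1−p₁) + p₂(1−p₂)] / (p₁ − p₂)²
  = (1.960 + 1.282)² · (0.58·0.42 + 0.76·0.24) / (-0.18)²
  = (3.242)² · (0.2436 + 0.1824) / 0.0324
  = 10.5106 · 0.4260 / 0.0324
  = 138.19
Adjust for 76% response: 138.19 / 0.76 = 181.83.
Round up → n = 182 per group.

n = 182 per group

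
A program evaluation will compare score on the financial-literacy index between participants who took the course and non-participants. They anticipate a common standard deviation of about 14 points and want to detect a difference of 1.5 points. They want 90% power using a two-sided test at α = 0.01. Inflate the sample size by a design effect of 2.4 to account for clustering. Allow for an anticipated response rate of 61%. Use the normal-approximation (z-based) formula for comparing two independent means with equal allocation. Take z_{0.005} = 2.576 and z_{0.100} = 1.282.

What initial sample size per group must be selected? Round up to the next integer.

n = 10203 per group

n = (z_{α/2} + z_β)² · (σ₁² + σ₂²) / δ²
  = (2.576 + 1.282)² · (2·14² = 392) / 1.5²
  = 14.8842 · 392 / 2.25
  = 2593.15
Design effect: 2.4 × 2593.15 = 6223.57.
Adjust for 61% response: 6223.57 / 0.61 = 10202.57.
Round up → n = 10203 per group.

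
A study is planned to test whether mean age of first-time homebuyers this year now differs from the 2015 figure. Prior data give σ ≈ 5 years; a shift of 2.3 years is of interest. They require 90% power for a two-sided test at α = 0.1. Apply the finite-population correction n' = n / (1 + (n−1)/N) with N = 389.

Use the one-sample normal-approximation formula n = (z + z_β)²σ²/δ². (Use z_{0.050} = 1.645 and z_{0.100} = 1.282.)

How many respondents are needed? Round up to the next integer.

n = 37

n = (z_{α/2} + z_β)² · σ² / δ²
  = (1.645 + 1.282)² · 5² / 2.3²
  = 8.5673 · 25 / 5.29
  = 40.49
Finite-population correction (N = 389): 40.49 / (1 + (40.49 − 1)/389) = 36.76.
Round up → n = 37.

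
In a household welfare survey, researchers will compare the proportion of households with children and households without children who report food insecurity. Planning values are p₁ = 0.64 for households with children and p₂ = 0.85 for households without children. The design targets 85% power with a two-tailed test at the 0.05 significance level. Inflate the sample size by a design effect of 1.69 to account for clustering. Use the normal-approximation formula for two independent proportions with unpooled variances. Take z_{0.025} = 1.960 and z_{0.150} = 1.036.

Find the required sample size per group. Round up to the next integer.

n = 124 per group

n = (z_{α/2} + z_β)² · [p₁(1−p₁) + p₂(1−p₂)] / (p₁ − p₂)²
  = (1.960 + 1.036)² · (0.64·0.36 + 0.85·0.15) / (-0.21)²
  = (2.996)² · (0.2304 + 0.1275) / 0.0441
  = 8.9760 · 0.3579 / 0.0441
  = 72.85
Design effect: 1.69 × 72.85 = 123.11.
Round up → n = 124 per group.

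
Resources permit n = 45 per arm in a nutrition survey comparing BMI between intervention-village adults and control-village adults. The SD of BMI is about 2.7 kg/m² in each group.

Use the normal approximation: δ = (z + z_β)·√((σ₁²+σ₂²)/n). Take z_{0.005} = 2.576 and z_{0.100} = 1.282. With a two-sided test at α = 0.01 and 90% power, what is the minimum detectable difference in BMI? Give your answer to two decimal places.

Minimum detectable difference ≈ 2.20 kg/m²

δ = (z_{α/2} + z_β) · √((σ₁²+σ₂²)/n)
  = (2.576 + 1.282) · √(14.58/45)
  = 3.858 · √0.324
  = 3.858 · 0.5692
  = 2.1960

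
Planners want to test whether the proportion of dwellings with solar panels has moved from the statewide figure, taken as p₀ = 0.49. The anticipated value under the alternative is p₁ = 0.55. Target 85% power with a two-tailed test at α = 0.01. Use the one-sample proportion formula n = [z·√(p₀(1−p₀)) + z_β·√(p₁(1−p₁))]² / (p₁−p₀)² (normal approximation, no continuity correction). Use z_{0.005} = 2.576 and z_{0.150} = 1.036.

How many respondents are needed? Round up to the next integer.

n = 904

n = [z_{α/2}·√(p₀q₀) + z_β·√(p₁q₁)]² / (p₁ − p₀)²
  = [2.576·√(0.49·0.51) + 1.036·√(0.55·0.45)]² / (0.06)²
  = [2.576·0.4999 + 1.036·0.4975]² / 0.0036
  = [1.8031]² / 0.0036
  = 903.15
Round up → n = 904.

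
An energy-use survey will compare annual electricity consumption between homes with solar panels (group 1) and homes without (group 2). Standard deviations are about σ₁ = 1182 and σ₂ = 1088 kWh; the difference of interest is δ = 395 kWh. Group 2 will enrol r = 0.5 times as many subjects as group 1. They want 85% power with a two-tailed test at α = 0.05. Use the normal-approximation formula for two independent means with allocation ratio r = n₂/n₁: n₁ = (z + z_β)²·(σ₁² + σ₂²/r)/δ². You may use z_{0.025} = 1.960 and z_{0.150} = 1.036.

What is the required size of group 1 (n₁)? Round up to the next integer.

n₁ = (z_{α/2} + z_β)² · (σ₁² + σ₂²/r) / δ²
   = (1.960 + 1.036)² · (1182² + 1088²/0.5) / 395²
   = 8.9760 · (1397124 + 2367488) / 156025
   = 8.9760 · 3764612 / 156025
   = 216.58
Round up → n₁ = 217; n₂ = r·n₁ = 0.5 × 217 = 109.

n₁ = 217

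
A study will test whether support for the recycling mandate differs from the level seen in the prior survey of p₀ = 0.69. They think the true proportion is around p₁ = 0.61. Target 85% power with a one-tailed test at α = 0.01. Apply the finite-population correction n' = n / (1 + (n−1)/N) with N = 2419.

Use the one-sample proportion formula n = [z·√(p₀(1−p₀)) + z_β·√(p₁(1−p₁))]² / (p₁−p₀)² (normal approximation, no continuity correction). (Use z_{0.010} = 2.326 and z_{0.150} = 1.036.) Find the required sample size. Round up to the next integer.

n = [z_α·√(p₀q₀) + z_β·√(p₁q₁)]² / (p₁ − p₀)²
  = [2.326·√(0.69·0.31) + 1.036·√(0.61·0.39)]² / (-0.08)²
  = [2.326·0.4625 + 1.036·0.4877]² / 0.0064
  = [1.5811]² / 0.0064
  = 390.59
Finite-population correction (N = 2419): 390.59 / (1 + (390.59 − 1)/2419) = 336.41.
Round up → n = 337.

n = 337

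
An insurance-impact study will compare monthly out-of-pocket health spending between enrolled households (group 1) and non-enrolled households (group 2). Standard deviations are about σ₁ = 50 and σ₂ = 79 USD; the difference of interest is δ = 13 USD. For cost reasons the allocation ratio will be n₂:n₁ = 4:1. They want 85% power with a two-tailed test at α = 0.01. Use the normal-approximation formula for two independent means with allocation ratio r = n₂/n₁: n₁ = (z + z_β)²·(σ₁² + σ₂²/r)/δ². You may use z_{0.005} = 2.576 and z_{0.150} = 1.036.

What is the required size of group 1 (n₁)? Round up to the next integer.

n₁ = (z_{α/2} + z_β)² · (σ₁² + σ₂²/r) / δ²
   = (2.576 + 1.036)² · (50² + 79²/4) / 13²
   = 13.0465 · (2500 + 1560.2) / 169
   = 13.0465 · 4060.2 / 169
   = 313.45
Round up → n₁ = 314; n₂ = r·n₁ = 4 × 314 = 1256.

n₁ = 314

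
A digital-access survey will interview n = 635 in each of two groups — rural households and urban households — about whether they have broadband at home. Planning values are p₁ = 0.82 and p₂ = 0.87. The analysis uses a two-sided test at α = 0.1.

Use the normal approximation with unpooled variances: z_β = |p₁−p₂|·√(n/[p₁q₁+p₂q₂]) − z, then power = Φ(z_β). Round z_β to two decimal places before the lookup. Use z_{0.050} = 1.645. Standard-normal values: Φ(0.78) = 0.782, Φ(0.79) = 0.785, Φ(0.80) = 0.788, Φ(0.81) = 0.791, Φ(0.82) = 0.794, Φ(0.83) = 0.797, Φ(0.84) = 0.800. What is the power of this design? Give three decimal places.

z_β = |p₁−p₂|·√(n/[p₁q₁+p₂q₂]) − z_{α/2}
    = 0.05 · √(635/0.2607) − 1.645
    = 0.05 · 49.3533 − 1.645
    = 2.4677 − 1.645 = 0.8227 → 0.82
Power = Φ(0.82) = 0.794.

Power ≈ 0.794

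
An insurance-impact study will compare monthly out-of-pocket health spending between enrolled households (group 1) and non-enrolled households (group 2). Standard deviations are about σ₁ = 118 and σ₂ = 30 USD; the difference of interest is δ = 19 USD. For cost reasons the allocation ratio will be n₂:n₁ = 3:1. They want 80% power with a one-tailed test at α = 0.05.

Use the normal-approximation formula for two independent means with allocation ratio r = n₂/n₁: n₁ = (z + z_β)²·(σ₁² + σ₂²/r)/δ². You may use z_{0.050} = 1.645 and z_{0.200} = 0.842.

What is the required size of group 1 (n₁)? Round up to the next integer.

n₁ = 244

n₁ = (z_α + z_β)² · (σ₁² + σ₂²/r) / δ²
   = (1.645 + 0.842)² · (118² + 30²/3) / 19²
   = 6.1852 · (13924 + 300) / 361
   = 6.1852 · 14224 / 361
   = 243.71
Round up → n₁ = 244; n₂ = r·n₁ = 3 × 244 = 732.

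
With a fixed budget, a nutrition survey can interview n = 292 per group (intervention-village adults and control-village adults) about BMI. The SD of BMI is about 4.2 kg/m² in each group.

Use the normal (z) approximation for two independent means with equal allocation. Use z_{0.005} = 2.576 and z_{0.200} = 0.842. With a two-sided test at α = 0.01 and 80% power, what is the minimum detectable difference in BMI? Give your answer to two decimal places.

δ = (z_{α/2} + z_β) · √((σ₁²+σ₂²)/n)
  = (2.576 + 0.842) · √(35.28/292)
  = 3.418 · √0.12082
  = 3.418 · 0.3476
  = 1.1881

Minimum detectable difference ≈ 1.19 kg/m²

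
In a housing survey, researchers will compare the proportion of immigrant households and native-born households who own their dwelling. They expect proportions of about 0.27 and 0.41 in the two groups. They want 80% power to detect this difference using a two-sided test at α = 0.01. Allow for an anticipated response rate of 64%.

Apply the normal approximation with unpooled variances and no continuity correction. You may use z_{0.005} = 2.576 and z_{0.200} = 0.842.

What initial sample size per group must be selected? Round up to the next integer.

n = 409 per group

n = (z_{α/2} + z_β)² · [p₁(1−p₁) + p₂(1−p₂)] / (p₁ − p₂)²
  = (2.576 + 0.842)² · (0.27·0.73 + 0.41·0.59) / (-0.14)²
  = (3.418)² · (0.1971 + 0.2419) / 0.0196
  = 11.6827 · 0.4390 / 0.0196
  = 261.67
Adjust for 64% response: 261.67 / 0.64 = 408.86.
Round up → n = 409 per group.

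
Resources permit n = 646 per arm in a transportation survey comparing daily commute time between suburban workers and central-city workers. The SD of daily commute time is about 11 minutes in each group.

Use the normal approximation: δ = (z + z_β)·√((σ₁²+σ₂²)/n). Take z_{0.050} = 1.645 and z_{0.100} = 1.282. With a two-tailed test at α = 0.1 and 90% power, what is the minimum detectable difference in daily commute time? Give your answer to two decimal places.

Minimum detectable difference ≈ 1.79 minutes

δ = (z_{α/2} + z_β) · √((σ₁²+σ₂²)/n)
  = (1.645 + 1.282) · √(242/646)
  = 2.927 · √0.37461
  = 2.927 · 0.6121
  = 1.7915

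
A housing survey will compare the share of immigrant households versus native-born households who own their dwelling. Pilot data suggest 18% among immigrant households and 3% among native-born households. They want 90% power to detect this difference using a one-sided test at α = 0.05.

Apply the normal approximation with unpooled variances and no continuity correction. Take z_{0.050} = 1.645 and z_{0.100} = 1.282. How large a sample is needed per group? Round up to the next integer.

n = (z_α + z_β)² · [p₁(1−p₁) + p₂(1−p₂)] / (p₁ − p₂)²
  = (1.645 + 1.282)² · (0.18·0.82 + 0.03·0.97) / (0.15)²
  = (2.927)² · (0.1476 + 0.0291) / 0.0225
  = 8.5673 · 0.1767 / 0.0225
  = 67.28
Round up → n = 68 per group.

n = 68 per group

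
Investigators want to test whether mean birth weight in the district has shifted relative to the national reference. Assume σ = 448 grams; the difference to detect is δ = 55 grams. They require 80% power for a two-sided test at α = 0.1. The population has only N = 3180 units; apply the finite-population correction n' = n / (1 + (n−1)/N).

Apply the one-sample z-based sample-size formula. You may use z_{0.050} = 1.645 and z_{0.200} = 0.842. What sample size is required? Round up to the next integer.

n = (z_{α/2} + z_β)² · σ² / δ²
  = (1.645 + 0.842)² · 448² / 55²
  = 6.1852 · 200704 / 3025
  = 410.38
Finite-population correction (N = 3180): 410.38 / (1 + (410.38 − 1)/3180) = 363.57.
Round up → n = 364.

n = 364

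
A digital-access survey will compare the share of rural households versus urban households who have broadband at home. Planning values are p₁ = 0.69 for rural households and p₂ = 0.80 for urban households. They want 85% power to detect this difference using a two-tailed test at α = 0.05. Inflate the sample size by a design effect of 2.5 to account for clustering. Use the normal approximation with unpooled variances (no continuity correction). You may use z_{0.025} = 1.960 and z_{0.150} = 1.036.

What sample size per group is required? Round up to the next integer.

n = (z_{α/2} + z_β)² · [p₁(1−p₁) + p₂(1−p₂)] / (p₁ − p₂)²
  = (1.960 + 1.036)² · (0.69·0.31 + 0.80·0.20) / (-0.11)²
  = (2.996)² · (0.2139 + 0.1600) / 0.0121
  = 8.9760 · 0.3739 / 0.0121
  = 277.37
Design effect: 2.5 × 277.37 = 693.42.
Round up → n = 694 per group.

n = 694 per group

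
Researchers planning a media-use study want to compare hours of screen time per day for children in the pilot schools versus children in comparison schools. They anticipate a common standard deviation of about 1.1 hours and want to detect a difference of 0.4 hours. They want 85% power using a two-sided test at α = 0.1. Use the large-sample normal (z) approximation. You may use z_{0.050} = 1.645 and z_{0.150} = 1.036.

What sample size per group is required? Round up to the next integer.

n = (z_{α/2} + z_β)² · (σ₁² + σ₂²) / δ²
  = (1.645 + 1.036)² · (2·1.1² = 2.42) / 0.4²
  = 7.1878 · 2.42 / 0.16
  = 108.71
Round up → n = 109 per group.

n = 109 per group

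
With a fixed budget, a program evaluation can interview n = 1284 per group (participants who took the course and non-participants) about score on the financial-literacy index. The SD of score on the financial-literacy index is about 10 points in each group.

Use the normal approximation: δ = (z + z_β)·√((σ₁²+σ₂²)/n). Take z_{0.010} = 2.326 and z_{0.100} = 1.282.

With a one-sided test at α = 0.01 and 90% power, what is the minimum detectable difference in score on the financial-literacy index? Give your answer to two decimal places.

δ = (z_α + z_β) · √((σ₁²+σ₂²)/n)
  = (2.326 + 1.282) · √(200/1284)
  = 3.608 · √0.15576
  = 3.608 · 0.3947
  = 1.4240

Minimum detectable difference ≈ 1.42 points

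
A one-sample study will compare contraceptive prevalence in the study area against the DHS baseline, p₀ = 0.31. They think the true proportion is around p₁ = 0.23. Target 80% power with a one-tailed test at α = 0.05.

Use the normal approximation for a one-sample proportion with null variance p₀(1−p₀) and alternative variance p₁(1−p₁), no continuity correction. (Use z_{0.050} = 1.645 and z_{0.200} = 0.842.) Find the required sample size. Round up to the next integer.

n = 195

n = [z_α·√(p₀q₀) + z_β·√(p₁q₁)]² / (p₁ − p₀)²
  = [1.645·√(0.31·0.69) + 0.842·√(0.23·0.77)]² / (-0.08)²
  = [1.645·0.4625 + 0.842·0.4208]² / 0.0064
  = [1.1151]² / 0.0064
  = 194.30
Round up → n = 195.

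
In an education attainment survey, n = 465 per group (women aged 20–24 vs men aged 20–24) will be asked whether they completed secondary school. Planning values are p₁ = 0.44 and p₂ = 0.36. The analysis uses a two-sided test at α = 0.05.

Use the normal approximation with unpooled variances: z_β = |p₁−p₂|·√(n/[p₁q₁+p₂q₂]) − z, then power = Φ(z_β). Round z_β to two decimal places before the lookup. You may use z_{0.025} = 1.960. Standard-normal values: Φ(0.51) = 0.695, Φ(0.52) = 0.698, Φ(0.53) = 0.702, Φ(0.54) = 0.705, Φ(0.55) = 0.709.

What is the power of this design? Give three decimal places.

z_β = |p₁−p₂|·√(n/[p₁q₁+p₂q₂]) − z_{α/2}
    = 0.08 · √(465/0.4768) − 1.960
    = 0.08 · 31.2290 − 1.960
    = 2.4983 − 1.960 = 0.5383 → 0.54
Power = Φ(0.54) = 0.705.

Power ≈ 0.705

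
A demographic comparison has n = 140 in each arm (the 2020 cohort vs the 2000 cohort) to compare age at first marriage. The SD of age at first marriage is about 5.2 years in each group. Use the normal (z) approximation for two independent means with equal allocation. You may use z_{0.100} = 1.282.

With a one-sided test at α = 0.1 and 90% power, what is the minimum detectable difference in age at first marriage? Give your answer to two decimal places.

δ = (z_α + z_β) · √((σ₁²+σ₂²)/n)
  = (1.282 + 1.282) · √(54.08/140)
  = 2.564 · √0.38629
  = 2.564 · 0.6215
  = 1.5936

Minimum detectable difference ≈ 1.59 years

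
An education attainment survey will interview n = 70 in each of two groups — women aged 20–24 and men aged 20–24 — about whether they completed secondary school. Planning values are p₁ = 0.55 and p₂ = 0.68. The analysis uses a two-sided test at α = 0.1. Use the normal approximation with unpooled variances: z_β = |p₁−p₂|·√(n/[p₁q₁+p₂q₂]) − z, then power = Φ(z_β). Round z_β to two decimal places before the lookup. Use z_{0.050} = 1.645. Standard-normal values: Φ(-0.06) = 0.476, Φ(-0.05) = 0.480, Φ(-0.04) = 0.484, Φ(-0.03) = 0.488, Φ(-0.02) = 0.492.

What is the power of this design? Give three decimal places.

Power ≈ 0.480

z_β = |p₁−p₂|·√(n/[p₁q₁+p₂q₂]) − z_{α/2}
    = 0.13 · √(70/0.4651) − 1.645
    = 0.13 · 12.2681 − 1.645
    = 1.5948 − 1.645 = -0.0502 → -0.05
Power = Φ(-0.05) = 0.480.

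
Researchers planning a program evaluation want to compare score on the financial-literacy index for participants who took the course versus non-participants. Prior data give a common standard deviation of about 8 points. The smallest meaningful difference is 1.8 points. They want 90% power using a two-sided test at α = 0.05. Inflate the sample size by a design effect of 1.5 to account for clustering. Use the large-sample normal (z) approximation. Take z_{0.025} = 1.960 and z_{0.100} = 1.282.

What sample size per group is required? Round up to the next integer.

n = 623 per group

n = (z_{α/2} + z_β)² · (σ₁² + σ₂²) / δ²
  = (1.960 + 1.282)² · (2·8² = 128) / 1.8²
  = 10.5106 · 128 / 3.24
  = 415.23
Design effect: 1.5 × 415.23 = 622.85.
Round up → n = 623 per group.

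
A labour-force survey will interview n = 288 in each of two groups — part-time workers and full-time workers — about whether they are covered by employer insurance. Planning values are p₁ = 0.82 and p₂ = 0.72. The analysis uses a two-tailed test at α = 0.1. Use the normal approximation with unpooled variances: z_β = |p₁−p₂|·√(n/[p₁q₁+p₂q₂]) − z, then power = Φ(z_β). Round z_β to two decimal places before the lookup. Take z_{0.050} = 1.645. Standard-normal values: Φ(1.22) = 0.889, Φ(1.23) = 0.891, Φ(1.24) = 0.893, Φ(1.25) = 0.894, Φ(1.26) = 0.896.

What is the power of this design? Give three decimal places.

Power ≈ 0.891

z_β = |p₁−p₂|·√(n/[p₁q₁+p₂q₂]) − z_{α/2}
    = 0.10 · √(288/0.3492) − 1.645
    = 0.10 · 28.7183 − 1.645
    = 2.8718 − 1.645 = 1.2268 → 1.23
Power = Φ(1.23) = 0.891.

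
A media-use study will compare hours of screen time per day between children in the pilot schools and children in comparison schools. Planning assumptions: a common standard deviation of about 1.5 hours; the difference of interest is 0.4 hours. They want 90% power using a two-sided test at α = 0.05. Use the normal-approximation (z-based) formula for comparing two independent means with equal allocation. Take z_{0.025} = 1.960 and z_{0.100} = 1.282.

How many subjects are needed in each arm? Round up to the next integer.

n = (z_{α/2} + z_β)² · (σ₁² + σ₂²) / δ²
  = (1.960 + 1.282)² · (2·1.5² = 4.5) / 0.4²
  = 10.5106 · 4.5 / 0.16
  = 295.61
Round up → n = 296 per group.

n = 296 per group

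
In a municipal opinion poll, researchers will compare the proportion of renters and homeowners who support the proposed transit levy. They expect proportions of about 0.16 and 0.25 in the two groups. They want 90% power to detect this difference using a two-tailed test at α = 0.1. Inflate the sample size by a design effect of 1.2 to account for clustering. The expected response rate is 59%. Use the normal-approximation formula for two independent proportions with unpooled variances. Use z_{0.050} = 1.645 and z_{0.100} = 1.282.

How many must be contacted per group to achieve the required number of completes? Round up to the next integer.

n = 693 per group

n = (z_{α/2} + z_β)² · [p₁(1−p₁) + p₂(1−p₂)] / (p₁ − p₂)²
  = (1.645 + 1.282)² · (0.16·0.84 + 0.25·0.75) / (-0.09)²
  = (2.927)² · (0.1344 + 0.1875) / 0.0081
  = 8.5673 · 0.3219 / 0.0081
  = 340.47
Design effect: 1.2 × 340.47 = 408.57.
Adjust for 59% response: 408.57 / 0.59 = 692.49.
Round up → n = 693 per group.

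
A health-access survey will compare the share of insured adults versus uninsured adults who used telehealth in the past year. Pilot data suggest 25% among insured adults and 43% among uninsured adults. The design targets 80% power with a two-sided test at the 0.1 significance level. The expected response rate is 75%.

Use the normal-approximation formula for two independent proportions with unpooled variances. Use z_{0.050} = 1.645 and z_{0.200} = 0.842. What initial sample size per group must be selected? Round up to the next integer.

n = (z_{α/2} + z_β)² · [p₁(1−p₁) + p₂(1−p₂)] / (p₁ − p₂)²
  = (1.645 + 0.842)² · (0.25·0.75 + 0.43·0.57) / (-0.18)²
  = (2.487)² · (0.1875 + 0.2451) / 0.0324
  = 6.1852 · 0.4326 / 0.0324
  = 82.58
Adjust for 75% response: 82.58 / 0.75 = 110.11.
Round up → n = 111 per group.

n = 111 per group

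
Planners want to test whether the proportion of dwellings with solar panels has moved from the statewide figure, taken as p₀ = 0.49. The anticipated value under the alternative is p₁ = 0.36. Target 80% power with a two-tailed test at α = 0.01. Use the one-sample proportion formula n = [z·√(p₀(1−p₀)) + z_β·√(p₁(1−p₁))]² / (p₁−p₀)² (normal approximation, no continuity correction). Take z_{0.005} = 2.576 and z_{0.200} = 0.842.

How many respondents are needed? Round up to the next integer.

n = [z_{α/2}·√(p₀q₀) + z_β·√(p₁q₁)]² / (p₁ − p₀)²
  = [2.576·√(0.49·0.51) + 0.842·√(0.36·0.64)]² / (-0.13)²
  = [2.576·0.4999 + 0.842·0.4800]² / 0.0169
  = [1.6919]² / 0.0169
  = 169.38
Round up → n = 170.

n = 170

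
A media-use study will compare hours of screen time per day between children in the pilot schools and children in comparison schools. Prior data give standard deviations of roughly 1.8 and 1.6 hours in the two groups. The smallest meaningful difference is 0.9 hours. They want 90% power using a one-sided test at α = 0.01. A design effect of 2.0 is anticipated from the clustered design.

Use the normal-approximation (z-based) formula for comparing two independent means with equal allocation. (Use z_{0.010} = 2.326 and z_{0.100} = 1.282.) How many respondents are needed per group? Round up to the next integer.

n = (z_α + z_β)² · (σ₁² + σ₂²) / δ²
  = (2.326 + 1.282)² · (1.8² + 1.6² = 5.8) / 0.9²
  = 13.0177 · 5.8 / 0.81
  = 93.21
Design effect: 2.0 × 93.21 = 186.43.
Round up → n = 187 per group.

n = 187 per group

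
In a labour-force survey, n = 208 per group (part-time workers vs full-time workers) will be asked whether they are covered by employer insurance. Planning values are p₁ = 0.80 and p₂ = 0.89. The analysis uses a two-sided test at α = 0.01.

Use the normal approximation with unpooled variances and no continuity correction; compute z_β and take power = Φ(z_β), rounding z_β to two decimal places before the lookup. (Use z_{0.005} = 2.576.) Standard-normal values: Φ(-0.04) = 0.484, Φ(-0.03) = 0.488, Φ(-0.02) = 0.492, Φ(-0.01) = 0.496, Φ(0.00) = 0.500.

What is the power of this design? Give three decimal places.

z_β = |p₁−p₂|·√(n/[p₁q₁+p₂q₂]) − z_{α/2}
    = 0.09 · √(208/0.2579) − 2.576
    = 0.09 · 28.3992 − 2.576
    = 2.5559 − 2.576 = -0.0201 → -0.02
Power = Φ(-0.02) = 0.492.

Power ≈ 0.492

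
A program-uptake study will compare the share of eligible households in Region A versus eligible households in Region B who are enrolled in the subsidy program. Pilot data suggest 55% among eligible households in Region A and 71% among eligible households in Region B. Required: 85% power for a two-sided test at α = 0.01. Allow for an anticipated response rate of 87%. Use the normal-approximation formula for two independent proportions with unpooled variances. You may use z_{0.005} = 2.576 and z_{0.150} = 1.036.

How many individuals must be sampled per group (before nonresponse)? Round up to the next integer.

n = (z_{α/2} + z_β)² · [p₁(1−p₁) + p₂(1−p₂)] / (p₁ − p₂)²
  = (2.576 + 1.036)² · (0.55·0.45 + 0.71·0.29) / (-0.16)²
  = (3.612)² · (0.2475 + 0.2059) / 0.0256
  = 13.0465 · 0.4534 / 0.0256
  = 231.07
Adjust for 87% response: 231.07 / 0.87 = 265.59.
Round up → n = 266 per group.

n = 266 per group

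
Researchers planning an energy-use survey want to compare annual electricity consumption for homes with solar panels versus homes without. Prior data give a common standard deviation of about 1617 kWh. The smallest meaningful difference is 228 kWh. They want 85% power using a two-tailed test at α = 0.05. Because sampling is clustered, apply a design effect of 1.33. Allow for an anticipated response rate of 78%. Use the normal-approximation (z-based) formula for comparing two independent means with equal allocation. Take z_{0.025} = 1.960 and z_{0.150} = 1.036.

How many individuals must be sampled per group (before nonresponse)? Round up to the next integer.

n = (z_{α/2} + z_β)² · (σ₁² + σ₂²) / δ²
  = (1.960 + 1.036)² · (2·1617² = 5229378) / 228²
  = 8.9760 · 5229378 / 51984
  = 902.95
Design effect: 1.33 × 902.95 = 1200.92.
Adjust for 78% response: 1200.92 / 0.78 = 1539.65.
Round up → n = 1540 per group.

n = 1540 per group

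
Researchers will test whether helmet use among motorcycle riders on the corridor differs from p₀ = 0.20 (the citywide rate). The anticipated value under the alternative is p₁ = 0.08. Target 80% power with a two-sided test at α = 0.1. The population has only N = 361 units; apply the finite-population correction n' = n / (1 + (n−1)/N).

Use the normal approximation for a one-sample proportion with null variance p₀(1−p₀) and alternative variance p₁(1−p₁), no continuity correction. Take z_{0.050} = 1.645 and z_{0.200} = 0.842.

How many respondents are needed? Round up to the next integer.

n = [z_{α/2}·√(p₀q₀) + z_β·√(p₁q₁)]² / (p₁ − p₀)²
  = [1.645·√(0.20·0.80) + 0.842·√(0.08·0.92)]² / (-0.12)²
  = [1.645·0.4000 + 0.842·0.2713]² / 0.0144
  = [0.8864]² / 0.0144
  = 54.57
Finite-population correction (N = 361): 54.57 / (1 + (54.57 − 1)/361) = 47.52.
Round up → n = 48.

n = 48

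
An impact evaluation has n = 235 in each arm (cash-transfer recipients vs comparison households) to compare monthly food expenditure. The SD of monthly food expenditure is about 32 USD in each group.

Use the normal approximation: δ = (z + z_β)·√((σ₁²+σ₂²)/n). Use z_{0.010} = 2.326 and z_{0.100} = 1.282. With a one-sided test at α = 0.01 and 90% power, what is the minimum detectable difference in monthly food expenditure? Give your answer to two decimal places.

Minimum detectable difference ≈ 10.65 USD

δ = (z_α + z_β) · √((σ₁²+σ₂²)/n)
  = (2.326 + 1.282) · √(2048/235)
  = 3.608 · √8.7149
  = 3.608 · 2.9521
  = 10.6512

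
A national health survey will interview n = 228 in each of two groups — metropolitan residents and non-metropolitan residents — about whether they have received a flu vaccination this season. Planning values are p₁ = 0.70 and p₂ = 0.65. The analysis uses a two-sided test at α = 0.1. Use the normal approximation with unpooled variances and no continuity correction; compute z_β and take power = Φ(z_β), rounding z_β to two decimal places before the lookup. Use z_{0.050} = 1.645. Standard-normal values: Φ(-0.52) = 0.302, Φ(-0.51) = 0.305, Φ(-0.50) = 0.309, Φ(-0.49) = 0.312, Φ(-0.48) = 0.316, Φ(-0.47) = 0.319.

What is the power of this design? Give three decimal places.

Power ≈ 0.309

z_β = |p₁−p₂|·√(n/[p₁q₁+p₂q₂]) − z_{α/2}
    = 0.05 · √(228/0.4375) − 1.645
    = 0.05 · 22.8286 − 1.645
    = 1.1414 − 1.645 = -0.5036 → -0.50
Power = Φ(-0.50) = 0.309.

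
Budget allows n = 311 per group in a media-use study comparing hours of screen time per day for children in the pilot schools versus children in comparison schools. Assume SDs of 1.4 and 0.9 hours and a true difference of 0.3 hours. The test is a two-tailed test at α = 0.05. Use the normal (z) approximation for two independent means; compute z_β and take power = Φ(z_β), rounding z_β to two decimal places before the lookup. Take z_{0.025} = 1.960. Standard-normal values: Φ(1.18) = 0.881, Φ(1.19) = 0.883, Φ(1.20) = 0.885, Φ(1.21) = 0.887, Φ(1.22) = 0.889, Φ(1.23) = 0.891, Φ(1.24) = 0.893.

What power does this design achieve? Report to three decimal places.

Power ≈ 0.889

z_β = δ·√(n/(σ₁²+σ₂²)) − z_{α/2}
    = 0.3 · √(311/2.77) − 1.960
    = 0.3 · 10.59596 − 1.960
    = 3.1788 − 1.960 = 1.2188 → 1.22
Power = Φ(1.22) = 0.889.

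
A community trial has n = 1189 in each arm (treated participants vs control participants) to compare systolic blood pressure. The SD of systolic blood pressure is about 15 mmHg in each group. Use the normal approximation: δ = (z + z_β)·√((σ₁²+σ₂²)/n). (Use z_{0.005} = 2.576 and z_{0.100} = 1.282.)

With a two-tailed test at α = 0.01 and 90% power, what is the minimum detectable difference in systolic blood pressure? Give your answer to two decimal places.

Minimum detectable difference ≈ 2.37 mmHg

δ = (z_{α/2} + z_β) · √((σ₁²+σ₂²)/n)
  = (2.576 + 1.282) · √(450/1189)
  = 3.858 · √0.37847
  = 3.858 · 0.6152
  = 2.3734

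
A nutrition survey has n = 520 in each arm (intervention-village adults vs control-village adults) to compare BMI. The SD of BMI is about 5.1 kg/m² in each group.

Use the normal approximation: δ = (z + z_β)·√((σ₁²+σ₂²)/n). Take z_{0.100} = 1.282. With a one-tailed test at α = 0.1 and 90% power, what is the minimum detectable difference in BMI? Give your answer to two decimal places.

Minimum detectable difference ≈ 0.81 kg/m²

δ = (z_α + z_β) · √((σ₁²+σ₂²)/n)
  = (1.282 + 1.282) · √(52.02/520)
  = 2.564 · √0.10004
  = 2.564 · 0.3163
  = 0.8110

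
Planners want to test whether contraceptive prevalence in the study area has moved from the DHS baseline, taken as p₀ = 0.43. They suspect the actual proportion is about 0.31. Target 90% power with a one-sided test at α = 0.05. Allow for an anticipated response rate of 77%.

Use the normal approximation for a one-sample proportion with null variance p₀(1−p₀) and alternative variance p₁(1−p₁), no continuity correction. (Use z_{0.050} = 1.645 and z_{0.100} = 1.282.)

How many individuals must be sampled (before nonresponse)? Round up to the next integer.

n = 179

n = [z_α·√(p₀q₀) + z_β·√(p₁q₁)]² / (p₁ − p₀)²
  = [1.645·√(0.43·0.57) + 1.282·√(0.31·0.69)]² / (-0.12)²
  = [1.645·0.4951 + 1.282·0.4625]² / 0.0144
  = [1.4073]² / 0.0144
  = 137.54
Adjust for 77% response: 137.54 / 0.77 = 178.62.
Round up → n = 179.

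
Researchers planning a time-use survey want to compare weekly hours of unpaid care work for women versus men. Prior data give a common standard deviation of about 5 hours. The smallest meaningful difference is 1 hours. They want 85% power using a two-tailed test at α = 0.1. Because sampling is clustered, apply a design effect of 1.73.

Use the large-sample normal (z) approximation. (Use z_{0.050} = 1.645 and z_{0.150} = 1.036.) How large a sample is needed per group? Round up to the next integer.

n = 622 per group

n = (z_{α/2} + z_β)² · (σ₁² + σ₂²) / δ²
  = (1.645 + 1.036)² · (2·5² = 50) / 1²
  = 7.1878 · 50 / 1
  = 359.39
Design effect: 1.73 × 359.39 = 621.74.
Round up → n = 622 per group.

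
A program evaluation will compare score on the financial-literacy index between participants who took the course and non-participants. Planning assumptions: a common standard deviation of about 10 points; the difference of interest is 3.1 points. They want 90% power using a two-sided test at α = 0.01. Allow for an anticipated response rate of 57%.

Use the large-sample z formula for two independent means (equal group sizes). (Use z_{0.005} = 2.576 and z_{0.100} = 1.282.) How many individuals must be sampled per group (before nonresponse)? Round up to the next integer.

n = 544 per group

n = (z_{α/2} + z_β)² · (σ₁² + σ₂²) / δ²
  = (2.576 + 1.282)² · (2·10² = 200) / 3.1²
  = 14.8842 · 200 / 9.61
  = 309.76
Adjust for 57% response: 309.76 / 0.57 = 543.45.
Round up → n = 544 per group.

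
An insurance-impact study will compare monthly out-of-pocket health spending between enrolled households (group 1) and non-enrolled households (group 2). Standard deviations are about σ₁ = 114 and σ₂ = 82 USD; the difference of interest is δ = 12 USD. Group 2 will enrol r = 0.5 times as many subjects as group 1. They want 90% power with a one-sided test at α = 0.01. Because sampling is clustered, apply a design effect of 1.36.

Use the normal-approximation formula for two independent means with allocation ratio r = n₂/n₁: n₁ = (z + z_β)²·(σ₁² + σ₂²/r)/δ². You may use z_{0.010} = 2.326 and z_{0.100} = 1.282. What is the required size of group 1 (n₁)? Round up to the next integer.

n₁ = (z_α + z_β)² · (σ₁² + σ₂²/r) / δ²
   = (2.326 + 1.282)² · (114² + 82²/0.5) / 12²
   = 13.0177 · (12996 + 13448) / 144
   = 13.0177 · 26444 / 144
   = 2390.55
Design effect: 1.36 × 2390.55 = 3251.15.
Round up → n₁ = 3252; n₂ = r·n₁ = 0.5 × 3252 = 1626.

n₁ = 3252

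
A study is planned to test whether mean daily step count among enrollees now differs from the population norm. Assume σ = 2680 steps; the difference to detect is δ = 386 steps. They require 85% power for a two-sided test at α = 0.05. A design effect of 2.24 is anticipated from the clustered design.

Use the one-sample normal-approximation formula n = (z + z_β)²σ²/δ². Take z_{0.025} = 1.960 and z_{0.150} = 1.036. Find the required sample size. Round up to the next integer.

n = (z_{α/2} + z_β)² · σ² / δ²
  = (1.960 + 1.036)² · 2680² / 386²
  = 8.9760 · 7182400 / 148996
  = 432.69
Design effect: 2.24 × 432.69 = 969.23.
Round up → n = 970.

n = 970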